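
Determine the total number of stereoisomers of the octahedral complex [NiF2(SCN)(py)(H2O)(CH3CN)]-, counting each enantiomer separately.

15

An octahedron has six vertices in three trans pairs; every non-trans pair is cis.
Placing the ligands in turn and identifying arrangements related by rotation or reflection leaves 9 distinct geometric isomers.
Of these, 6 lack any improper symmetry element and so occur as enantiomeric pairs, giving 9 + 6 = 15 stereoisomers in total.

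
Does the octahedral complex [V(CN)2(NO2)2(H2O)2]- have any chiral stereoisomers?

yes

The six octahedral sites form three mutually perpendicular trans pairs.
Working through the distinct placements yields 5 geometric isomers: CN trans, NO2 trans, H2O trans; CN trans, NO2 cis, H2O cis; CN cis, NO2 trans, H2O cis; CN cis, NO2 cis, H2O cis (chiral); CN cis, NO2 cis, H2O trans.
One of these lacks any improper symmetry element and so occurs as an enantiomeric pair, giving 5 + 1 = 6 stereoisomers in total.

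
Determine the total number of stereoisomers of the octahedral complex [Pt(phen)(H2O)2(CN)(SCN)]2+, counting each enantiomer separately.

6

Each phen is bidentate and must span two cis positions.
There are 4 geometric isomers: H2O cis (3 arrangements, 2 chiral); H2O trans.
Of these, 2 lack any improper symmetry element and so occur as enantiomeric pairs, giving 4 + 2 = 6 stereoisomers in total.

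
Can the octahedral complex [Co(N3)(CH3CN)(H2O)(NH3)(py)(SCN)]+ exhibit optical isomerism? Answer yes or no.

In an octahedral complex each vertex has one trans partner and four cis neighbours.
Systematic enumeration (placing each ligand type in turn and discarding arrangements equivalent by rotation or reflection) gives 15 geometric isomers.
Of these, 15 lack any improper symmetry element and so occur as enantiomeric pairs, giving 15 + 15 = 30 stereoisomers in total.

yes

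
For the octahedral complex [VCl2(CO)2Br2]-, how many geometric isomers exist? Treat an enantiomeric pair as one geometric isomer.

An octahedron has six vertices in three trans pairs; every non-trans pair is cis.
There are 5 geometric isomers: Cl trans, CO trans, Br trans; Cl cis, CO cis, Br trans; Cl trans, CO cis, Br cis; Cl cis, CO cis, Br cis (chiral); Cl cis, CO trans, Br cis.

5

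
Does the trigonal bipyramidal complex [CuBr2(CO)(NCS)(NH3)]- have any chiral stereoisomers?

A trigonal bipyramid has two axial and three equatorial sites, which are chemically inequivalent.
Systematic enumeration (placing each ligand type in turn and discarding arrangements equivalent by rotation or reflection) gives 7 geometric isomers.
Of these, 3 lack any improper symmetry element and so occur as enantiomeric pairs, giving 7 + 3 = 10 stereoisomers in total.

yes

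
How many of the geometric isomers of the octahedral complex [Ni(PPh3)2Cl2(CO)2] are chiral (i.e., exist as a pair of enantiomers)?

Working through the distinct placements yields 5 geometric isomers: PPh3 trans, Cl trans, CO trans; PPh3 cis, Cl cis, CO trans; PPh3 trans, Cl cis, CO cis; PPh3 cis, Cl cis, CO cis (chiral); PPh3 cis, Cl trans, CO cis.
One of these lacks any improper symmetry element and so occurs as an enantiomeric pair, giving 5 + 1 = 6 stereoisomers in total.

1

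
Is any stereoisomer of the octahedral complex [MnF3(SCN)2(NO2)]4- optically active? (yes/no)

The six octahedral sites form three mutually perpendicular trans pairs.
The distinct arrangements are (3 in all): F mer, SCN trans; F mer, SCN cis; F fac, SCN cis.
Each arrangement has an internal mirror plane or centre of symmetry, so none is chiral.

no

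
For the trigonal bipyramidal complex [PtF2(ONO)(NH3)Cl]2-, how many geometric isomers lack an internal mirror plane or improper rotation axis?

In a trigonal bipyramid the two axial positions differ from the three equatorial ones.
Systematic enumeration (placing each ligand type in turn and discarding arrangements equivalent by rotation or reflection) gives 7 geometric isomers.
Of these, 3 lack any improper symmetry element and so occur as enantiomeric pairs, giving 7 + 3 = 10 stereoisomers in total.

3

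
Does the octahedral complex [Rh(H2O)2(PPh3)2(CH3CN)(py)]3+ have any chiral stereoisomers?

The six octahedral sites form three mutually perpendicular trans pairs.
There are 6 geometric isomers: H2O cis, PPh3 cis (3 arrangements, 2 chiral); H2O cis, PPh3 trans; H2O trans, PPh3 cis; H2O trans, PPh3 trans.
Of these, 2 lack any improper symmetry element and so occur as enantiomeric pairs, giving 6 + 2 = 8 stereoisomers in total.

yes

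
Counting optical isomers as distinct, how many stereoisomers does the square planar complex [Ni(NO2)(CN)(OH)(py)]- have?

3

Systematic placement gives 3 geometric isomers: (CN/OH trans, NO2/py trans); (CN/py trans, NO2/OH trans); (CN/NO2 trans, OH/py trans).
Each arrangement has an internal mirror plane or centre of symmetry, so none is chiral.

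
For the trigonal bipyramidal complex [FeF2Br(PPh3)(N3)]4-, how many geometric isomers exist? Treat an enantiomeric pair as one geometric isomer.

7

Exhaustive case analysis gives 7 geometric isomers.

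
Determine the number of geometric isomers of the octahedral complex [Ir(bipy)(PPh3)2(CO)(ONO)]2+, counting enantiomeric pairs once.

The six octahedral sites form three mutually perpendicular trans pairs.
Each bipy is bidentate and must span two cis positions.
The distinct arrangements are (4 in all): PPh3 cis (3 arrangements, 2 chiral); PPh3 trans.

4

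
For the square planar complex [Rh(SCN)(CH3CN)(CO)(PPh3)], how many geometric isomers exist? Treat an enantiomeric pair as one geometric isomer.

3

A square has two trans pairs of vertices; adjacent vertices are cis.
Working through the distinct placements yields 3 geometric isomers: (CH3CN/PPh3 trans, CO/SCN trans); (CH3CN/SCN trans, CO/PPh3 trans); (CH3CN/CO trans, PPh3/SCN trans).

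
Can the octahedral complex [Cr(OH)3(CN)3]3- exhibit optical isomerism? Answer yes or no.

no

The six octahedral sites form three mutually perpendicular trans pairs.
Systematic placement gives 2 geometric isomers: OH mer; OH fac.
Each arrangement has an internal mirror plane or centre of symmetry, so none is chiral.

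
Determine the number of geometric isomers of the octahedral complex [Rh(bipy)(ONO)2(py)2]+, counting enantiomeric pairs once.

The six octahedral sites form three mutually perpendicular trans pairs.
Each bipy is bidentate and must span two cis positions.
The distinct arrangements are (3 in all): ONO trans, py cis; ONO cis, py trans; ONO cis, py cis (chiral).

3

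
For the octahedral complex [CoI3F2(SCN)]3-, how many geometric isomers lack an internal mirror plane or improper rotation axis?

Working through the distinct placements yields 3 geometric isomers: I mer, F trans; I fac, F cis; I mer, F cis.
Each arrangement has an internal mirror plane or centre of symmetry, so none is chiral.

0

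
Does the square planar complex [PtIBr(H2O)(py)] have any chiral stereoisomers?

no

In a square planar complex each vertex has one trans partner and two cis neighbours.
The distinct arrangements are (3 in all): (Br/I trans, H2O/py trans); (Br/py trans, H2O/I trans); (Br/H2O trans, I/py trans).
Each arrangement has an internal mirror plane or centre of symmetry, so none is chiral.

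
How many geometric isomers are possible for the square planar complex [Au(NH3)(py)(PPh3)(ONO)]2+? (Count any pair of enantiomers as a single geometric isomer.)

In a square planar complex each vertex has one trans partner and two cis neighbours.
There are 3 geometric isomers: (NH3/PPh3 trans, ONO/py trans); (NH3/py trans, ONO/PPh3 trans); (NH3/ONO trans, PPh3/py trans).

3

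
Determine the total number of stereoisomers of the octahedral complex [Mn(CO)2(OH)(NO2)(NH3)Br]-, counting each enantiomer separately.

In an octahedral complex each vertex has one trans partner and four cis neighbours.
Systematic enumeration (placing each ligand type in turn and discarding arrangements equivalent by rotation or reflection) gives 9 geometric isomers.
Of these, 6 lack any improper symmetry element and so occur as enantiomeric pairs, giving 9 + 6 = 15 stereoisomers in total.

15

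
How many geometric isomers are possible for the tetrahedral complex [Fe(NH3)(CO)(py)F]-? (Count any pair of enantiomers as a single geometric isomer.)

1

In a tetrahedral complex all four positions are equivalent and every pair of ligands is adjacent — there is no cis/trans distinction.
Only one geometric arrangement is possible; it has no improper symmetry element, so it exists as a pair of enantiomers (2 stereoisomers).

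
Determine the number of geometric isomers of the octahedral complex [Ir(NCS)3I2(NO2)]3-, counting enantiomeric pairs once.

In an octahedral complex each vertex has one trans partner and four cis neighbours.
The distinct arrangements are (3 in all): NCS mer, I trans; NCS fac, I cis; NCS mer, I cis.

3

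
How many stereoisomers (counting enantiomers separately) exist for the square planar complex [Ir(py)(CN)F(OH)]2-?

A square has two trans pairs of vertices; adjacent vertices are cis.
The distinct arrangements are (3 in all): (CN/OH trans, F/py trans); (CN/py trans, F/OH trans); (CN/F trans, OH/py trans).
Each arrangement has an internal mirror plane or centre of symmetry, so none is chiral.

3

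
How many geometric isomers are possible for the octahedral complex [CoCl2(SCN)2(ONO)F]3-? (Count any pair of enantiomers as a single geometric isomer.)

6

An octahedron has six vertices in three trans pairs; every non-trans pair is cis.
Systematic placement gives 6 geometric isomers: Cl trans, SCN trans; Cl trans, SCN cis; Cl cis, SCN trans; Cl cis, SCN cis (3 arrangements, 2 chiral).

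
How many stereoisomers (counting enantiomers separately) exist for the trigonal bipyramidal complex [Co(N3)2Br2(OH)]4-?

6

A trigonal bipyramid has two axial and three equatorial sites, which are chemically inequivalent.
Systematic enumeration (placing each ligand type in turn and discarding arrangements equivalent by rotation or reflection) gives 5 geometric isomers.
One of these lacks any improper symmetry element and so occurs as an enantiomeric pair, giving 5 + 1 = 6 stereoisomers in total.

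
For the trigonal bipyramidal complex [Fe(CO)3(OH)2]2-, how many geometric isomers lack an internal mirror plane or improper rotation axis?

In a trigonal bipyramid the two axial positions differ from the three equatorial ones.
Working through the distinct placements yields 3 geometric isomers: OH both equatorial; OH one axial, one equatorial; OH both axial.
Each arrangement has an internal mirror plane or centre of symmetry, so none is chiral.

0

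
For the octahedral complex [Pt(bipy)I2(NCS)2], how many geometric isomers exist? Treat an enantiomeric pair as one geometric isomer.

An octahedron has six vertices in three trans pairs; every non-trans pair is cis.
Each bipy is bidentate and must span two cis positions.
Working through the distinct placements yields 3 geometric isomers: I trans, NCS cis; I cis, NCS cis (chiral); I cis, NCS trans.

3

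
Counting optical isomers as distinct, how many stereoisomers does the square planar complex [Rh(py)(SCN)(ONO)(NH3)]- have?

There are 3 geometric isomers: (NH3/SCN trans, ONO/py trans); (NH3/py trans, ONO/SCN trans); (NH3/ONO trans, SCN/py trans).
Each arrangement has an internal mirror plane or centre of symmetry, so none is chiral.

3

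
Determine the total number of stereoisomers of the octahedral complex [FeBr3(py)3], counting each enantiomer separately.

In an octahedral complex each vertex has one trans partner and four cis neighbours.
The distinct arrangements are (2 in all): Br mer; Br fac.
Each arrangement has an internal mirror plane or centre of symmetry, so none is chiral.

2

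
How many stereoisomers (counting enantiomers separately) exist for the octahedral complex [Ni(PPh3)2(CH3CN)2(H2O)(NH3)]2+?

8

An octahedron has six vertices in three trans pairs; every non-trans pair is cis.
The distinct arrangements are (6 in all): PPh3 trans, CH3CN trans; PPh3 cis, CH3CN trans; PPh3 trans, CH3CN cis; PPh3 cis, CH3CN cis (3 arrangements, 2 chiral).
Of these, 2 lack any improper symmetry element and so occur as enantiomeric pairs, giving 6 + 2 = 8 stereoisomers in total.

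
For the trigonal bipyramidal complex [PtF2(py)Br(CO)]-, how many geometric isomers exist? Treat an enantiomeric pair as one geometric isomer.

7

In a trigonal bipyramid the two axial positions differ from the three equatorial ones.
Systematic enumeration (placing each ligand type in turn and discarding arrangements equivalent by rotation or reflection) gives 7 geometric isomers.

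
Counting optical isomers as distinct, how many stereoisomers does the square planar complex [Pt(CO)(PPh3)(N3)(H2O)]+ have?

3

The distinct arrangements are (3 in all): (CO/N3 trans, H2O/PPh3 trans); (CO/PPh3 trans, H2O/N3 trans); (CO/H2O trans, N3/PPh3 trans).
Each arrangement has an internal mirror plane or centre of symmetry, so none is chiral.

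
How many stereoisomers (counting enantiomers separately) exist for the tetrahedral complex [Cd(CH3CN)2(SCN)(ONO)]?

In a tetrahedral complex all four positions are equivalent and every pair of ligands is adjacent — there is no cis/trans distinction.
Only one geometric arrangement is possible.

1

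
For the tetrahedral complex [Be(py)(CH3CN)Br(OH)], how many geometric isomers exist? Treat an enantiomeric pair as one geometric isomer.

1

Only one geometric arrangement is possible; it has no improper symmetry element, so it exists as a pair of enantiomers (2 stereoisomers).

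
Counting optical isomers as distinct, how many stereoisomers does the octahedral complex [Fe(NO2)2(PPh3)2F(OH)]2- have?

8

In an octahedral complex each vertex has one trans partner and four cis neighbours.
The distinct arrangements are (6 in all): NO2 cis, PPh3 trans; NO2 cis, PPh3 cis (3 arrangements, 2 chiral); NO2 trans, PPh3 trans; NO2 trans, PPh3 cis.
Of these, 2 lack any improper symmetry element and so occur as enantiomeric pairs, giving 6 + 2 = 8 stereoisomers in total.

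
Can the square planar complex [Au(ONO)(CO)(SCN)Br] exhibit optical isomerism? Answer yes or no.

no

In a square planar complex each vertex has one trans partner and two cis neighbours.
Working through the distinct placements yields 3 geometric isomers: (Br/ONO trans, CO/SCN trans); (Br/SCN trans, CO/ONO trans); (Br/CO trans, ONO/SCN trans).
Each arrangement has an internal mirror plane or centre of symmetry, so none is chiral.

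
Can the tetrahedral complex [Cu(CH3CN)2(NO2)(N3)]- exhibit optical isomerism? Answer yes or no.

no

All four vertices of a tetrahedron are equivalent and mutually adjacent, so cis/trans isomerism cannot arise.
Only one geometric arrangement is possible.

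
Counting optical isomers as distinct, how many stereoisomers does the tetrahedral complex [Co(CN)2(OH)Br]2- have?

In a tetrahedral complex all four positions are equivalent and every pair of ligands is adjacent — there is no cis/trans distinction.
Only one geometric arrangement is possible.

1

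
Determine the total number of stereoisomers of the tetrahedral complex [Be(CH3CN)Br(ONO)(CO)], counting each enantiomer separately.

Only one geometric arrangement is possible; it has no improper symmetry element, so it exists as a pair of enantiomers (2 stereoisomers).

2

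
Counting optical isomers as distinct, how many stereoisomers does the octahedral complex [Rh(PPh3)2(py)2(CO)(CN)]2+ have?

There are 6 geometric isomers: PPh3 trans, py trans; PPh3 cis, py cis (3 arrangements, 2 chiral); PPh3 cis, py trans; PPh3 trans, py cis.
Of these, 2 lack any improper symmetry element and so occur as enantiomeric pairs, giving 6 + 2 = 8 stereoisomers in total.

8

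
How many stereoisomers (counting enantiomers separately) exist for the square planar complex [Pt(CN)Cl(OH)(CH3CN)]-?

A square has two trans pairs of vertices; adjacent vertices are cis.
Working through the distinct placements yields 3 geometric isomers: (CH3CN/Cl trans, CN/OH trans); (CH3CN/OH trans, CN/Cl trans); (CH3CN/CN trans, Cl/OH trans).
Each arrangement has an internal mirror plane or centre of symmetry, so none is chiral.

3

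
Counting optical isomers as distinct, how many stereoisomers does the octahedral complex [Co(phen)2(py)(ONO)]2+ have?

In an octahedral complex each vertex has one trans partner and four cis neighbours.
Each phen is bidentate and must span two cis positions.
Working through the distinct placements yields 2 geometric isomers: py and ONO mutually cis (chiral); py and ONO mutually trans.
One of these lacks any improper symmetry element and so occurs as an enantiomeric pair, giving 2 + 1 = 3 stereoisomers in total.

3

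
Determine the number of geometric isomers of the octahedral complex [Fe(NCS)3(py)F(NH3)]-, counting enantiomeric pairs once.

4

The six octahedral sites form three mutually perpendicular trans pairs.
The distinct arrangements are (4 in all): NCS mer (3 arrangements); NCS fac (chiral).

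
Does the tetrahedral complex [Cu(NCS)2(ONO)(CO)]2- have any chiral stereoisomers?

Only one geometric arrangement is possible.

no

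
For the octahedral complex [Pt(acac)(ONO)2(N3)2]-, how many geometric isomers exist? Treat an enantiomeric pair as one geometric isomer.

In an octahedral complex each vertex has one trans partner and four cis neighbours.
Each acac is bidentate and must span two cis positions.
There are 3 geometric isomers: ONO cis, N3 trans; ONO cis, N3 cis (chiral); ONO trans, N3 cis.

3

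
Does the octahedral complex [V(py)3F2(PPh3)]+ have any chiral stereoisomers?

The six octahedral sites form three mutually perpendicular trans pairs.
Systematic placement gives 3 geometric isomers: py mer, F trans; py mer, F cis; py fac, F cis.
Each arrangement has an internal mirror plane or centre of symmetry, so none is chiral.

no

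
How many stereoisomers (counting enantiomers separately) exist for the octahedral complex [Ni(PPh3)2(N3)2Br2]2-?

6

In an octahedral complex each vertex has one trans partner and four cis neighbours.
The distinct arrangements are (5 in all): PPh3 trans, N3 trans, Br trans; PPh3 cis, N3 cis, Br trans; PPh3 trans, N3 cis, Br cis; PPh3 cis, N3 cis, Br cis (chiral); PPh3 cis, N3 trans, Br cis.
One of these lacks any improper symmetry element and so occurs as an enantiomeric pair, giving 5 + 1 = 6 stereoisomers in total.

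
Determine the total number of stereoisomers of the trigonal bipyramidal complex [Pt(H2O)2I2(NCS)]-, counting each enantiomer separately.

In a trigonal bipyramid the two axial positions differ from the three equatorial ones.
Systematic enumeration (placing each ligand type in turn and discarding arrangements equivalent by rotation or reflection) gives 5 geometric isomers.
One of these lacks any improper symmetry element and so occurs as an enantiomeric pair, giving 5 + 1 = 6 stereoisomers in total.

6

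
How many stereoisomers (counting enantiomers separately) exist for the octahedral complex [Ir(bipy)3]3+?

2

An octahedron has six vertices in three trans pairs; every non-trans pair is cis.
Each bipy is bidentate and must span two cis positions.
Only one geometric arrangement is possible; it has no improper symmetry element, so it exists as a pair of enantiomers (2 stereoisomers).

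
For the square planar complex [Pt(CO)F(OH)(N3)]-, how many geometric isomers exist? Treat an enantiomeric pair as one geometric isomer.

3

In a square planar complex each vertex has one trans partner and two cis neighbours.
The distinct arrangements are (3 in all): (CO/N3 trans, F/OH trans); (CO/OH trans, F/N3 trans); (CO/F trans, N3/OH trans).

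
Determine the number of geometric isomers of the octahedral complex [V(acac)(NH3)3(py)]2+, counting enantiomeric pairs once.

2

In an octahedral complex each vertex has one trans partner and four cis neighbours.
Each acac is bidentate and must span two cis positions.
Working through the distinct placements yields 2 geometric isomers: NH3 mer; NH3 fac.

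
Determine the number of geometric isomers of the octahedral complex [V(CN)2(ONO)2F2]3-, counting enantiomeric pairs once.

In an octahedral complex each vertex has one trans partner and four cis neighbours.
Systematic placement gives 5 geometric isomers: CN trans, ONO trans, F trans; CN trans, ONO cis, F cis; CN cis, ONO trans, F cis; CN cis, ONO cis, F cis (chiral); CN cis, ONO cis, F trans.

5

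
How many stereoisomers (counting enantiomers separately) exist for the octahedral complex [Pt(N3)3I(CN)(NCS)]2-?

An octahedron has six vertices in three trans pairs; every non-trans pair is cis.
Systematic placement gives 4 geometric isomers: N3 mer (3 arrangements); N3 fac (chiral).
One of these lacks any improper symmetry element and so occurs as an enantiomeric pair, giving 4 + 1 = 5 stereoisomers in total.

5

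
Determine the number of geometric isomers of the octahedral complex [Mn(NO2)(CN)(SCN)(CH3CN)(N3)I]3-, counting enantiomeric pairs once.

In an octahedral complex each vertex has one trans partner and four cis neighbours.
Placing the ligands in turn and identifying arrangements related by rotation or reflection leaves 15 distinct geometric isomers.

15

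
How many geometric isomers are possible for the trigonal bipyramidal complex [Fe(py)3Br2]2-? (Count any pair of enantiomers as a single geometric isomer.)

A trigonal bipyramid has two axial and three equatorial sites, which are chemically inequivalent.
There are 3 geometric isomers: Br both axial; Br one axial, one equatorial; Br both equatorial.

3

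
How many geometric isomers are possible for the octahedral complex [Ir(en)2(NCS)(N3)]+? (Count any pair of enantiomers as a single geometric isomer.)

An octahedron has six vertices in three trans pairs; every non-trans pair is cis.
Each en is bidentate and must span two cis positions.
Working through the distinct placements yields 2 geometric isomers: NCS and N3 mutually trans; NCS and N3 mutually cis (chiral).

2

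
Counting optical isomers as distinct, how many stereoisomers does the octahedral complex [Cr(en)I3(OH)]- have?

2

An octahedron has six vertices in three trans pairs; every non-trans pair is cis.
Each en is bidentate and must span two cis positions.
The distinct arrangements are (2 in all): I mer; I fac.
Each arrangement has an internal mirror plane or centre of symmetry, so none is chiral.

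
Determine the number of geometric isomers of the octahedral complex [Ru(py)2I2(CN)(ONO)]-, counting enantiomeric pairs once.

In an octahedral complex each vertex has one trans partner and four cis neighbours.
Working through the distinct placements yields 6 geometric isomers: py trans, I cis; py cis, I cis (3 arrangements, 2 chiral); py trans, I trans; py cis, I trans.

6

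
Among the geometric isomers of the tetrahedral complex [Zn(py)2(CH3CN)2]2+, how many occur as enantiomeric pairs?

In a tetrahedral complex all four positions are equivalent and every pair of ligands is adjacent — there is no cis/trans distinction.
Only one geometric arrangement is possible.

0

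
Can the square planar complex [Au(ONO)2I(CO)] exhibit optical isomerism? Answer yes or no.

no

A square has two trans pairs of vertices; adjacent vertices are cis.
Systematic placement gives 2 geometric isomers: ONO cis; ONO trans.
Each arrangement has an internal mirror plane or centre of symmetry, so none is chiral.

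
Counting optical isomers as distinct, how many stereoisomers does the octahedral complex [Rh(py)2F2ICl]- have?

8

In an octahedral complex each vertex has one trans partner and four cis neighbours.
The distinct arrangements are (6 in all): py trans, F cis; py cis, F cis (3 arrangements, 2 chiral); py trans, F trans; py cis, F trans.
Of these, 2 lack any improper symmetry element and so occur as enantiomeric pairs, giving 6 + 2 = 8 stereoisomers in total.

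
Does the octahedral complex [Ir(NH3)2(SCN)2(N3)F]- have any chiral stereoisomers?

yes

There are 6 geometric isomers: NH3 trans, SCN trans; NH3 cis, SCN cis (3 arrangements, 2 chiral); NH3 cis, SCN trans; NH3 trans, SCN cis.
Of these, 2 lack any improper symmetry element and so occur as enantiomeric pairs, giving 6 + 2 = 8 stereoisomers in total.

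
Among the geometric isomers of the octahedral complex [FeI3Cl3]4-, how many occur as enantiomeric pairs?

An octahedron has six vertices in three trans pairs; every non-trans pair is cis.
Systematic placement gives 2 geometric isomers: I mer; I fac.
Each arrangement has an internal mirror plane or centre of symmetry, so none is chiral.

0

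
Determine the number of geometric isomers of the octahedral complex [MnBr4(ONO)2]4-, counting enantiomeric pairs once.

In an octahedral complex each vertex has one trans partner and four cis neighbours.
Working through the distinct placements yields 2 geometric isomers: ONO trans; ONO cis.

2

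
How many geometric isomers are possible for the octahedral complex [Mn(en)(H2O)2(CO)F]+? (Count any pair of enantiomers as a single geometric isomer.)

4

An octahedron has six vertices in three trans pairs; every non-trans pair is cis.
Each en is bidentate and must span two cis positions.
Working through the distinct placements yields 4 geometric isomers: H2O cis (3 arrangements, 2 chiral); H2O trans.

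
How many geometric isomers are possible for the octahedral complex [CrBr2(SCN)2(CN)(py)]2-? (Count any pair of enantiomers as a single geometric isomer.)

The six octahedral sites form three mutually perpendicular trans pairs.
There are 6 geometric isomers: Br trans, SCN cis; Br trans, SCN trans; Br cis, SCN cis (3 arrangements, 2 chiral); Br cis, SCN trans.

6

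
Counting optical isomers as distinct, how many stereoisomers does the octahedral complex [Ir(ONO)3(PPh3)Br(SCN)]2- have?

An octahedron has six vertices in three trans pairs; every non-trans pair is cis.
Systematic placement gives 4 geometric isomers: ONO mer (3 arrangements); ONO fac (chiral).
One of these lacks any improper symmetry element and so occurs as an enantiomeric pair, giving 4 + 1 = 5 stereoisomers in total.

5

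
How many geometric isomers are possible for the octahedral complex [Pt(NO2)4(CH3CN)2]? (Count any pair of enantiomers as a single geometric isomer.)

The six octahedral sites form three mutually perpendicular trans pairs.
There are 2 geometric isomers: CH3CN trans; CH3CN cis.

2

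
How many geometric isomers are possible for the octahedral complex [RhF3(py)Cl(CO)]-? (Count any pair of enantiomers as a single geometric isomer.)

In an octahedral complex each vertex has one trans partner and four cis neighbours.
There are 4 geometric isomers: F mer (3 arrangements); F fac (chiral).

4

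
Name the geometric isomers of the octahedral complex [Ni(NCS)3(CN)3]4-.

fac and mer

In an octahedral complex each vertex has one trans partner and four cis neighbours.
There are 2 geometric isomers: NCS mer; NCS fac.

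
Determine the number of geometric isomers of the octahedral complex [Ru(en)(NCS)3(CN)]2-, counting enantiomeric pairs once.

2

Each en is bidentate and must span two cis positions.
Systematic placement gives 2 geometric isomers: NCS fac; NCS mer.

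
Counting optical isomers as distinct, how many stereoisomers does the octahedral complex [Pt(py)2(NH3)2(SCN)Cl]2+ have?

8

Working through the distinct placements yields 6 geometric isomers: py trans, NH3 cis; py cis, NH3 cis (3 arrangements, 2 chiral); py trans, NH3 trans; py cis, NH3 trans.
Of these, 2 lack any improper symmetry element and so occur as enantiomeric pairs, giving 6 + 2 = 8 stereoisomers in total.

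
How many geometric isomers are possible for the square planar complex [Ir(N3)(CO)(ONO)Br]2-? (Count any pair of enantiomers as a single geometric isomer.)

3

A square has two trans pairs of vertices; adjacent vertices are cis.
Systematic placement gives 3 geometric isomers: (Br/N3 trans, CO/ONO trans); (Br/ONO trans, CO/N3 trans); (Br/CO trans, N3/ONO trans).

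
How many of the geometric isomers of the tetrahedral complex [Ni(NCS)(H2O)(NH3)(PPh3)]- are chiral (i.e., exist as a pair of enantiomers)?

1

In a tetrahedral complex all four positions are equivalent and every pair of ligands is adjacent — there is no cis/trans distinction.
Only one geometric arrangement is possible; it has no improper symmetry element, so it exists as a pair of enantiomers (2 stereoisomers).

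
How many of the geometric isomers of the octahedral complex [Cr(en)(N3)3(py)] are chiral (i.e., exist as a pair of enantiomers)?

0

The six octahedral sites form three mutually perpendicular trans pairs.
Each en is bidentate and must span two cis positions.
Working through the distinct placements yields 2 geometric isomers: N3 mer; N3 fac.
Each arrangement has an internal mirror plane or centre of symmetry, so none is chiral.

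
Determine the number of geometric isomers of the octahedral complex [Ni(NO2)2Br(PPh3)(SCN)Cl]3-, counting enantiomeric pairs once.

9

The six octahedral sites form three mutually perpendicular trans pairs.
Placing the ligands in turn and identifying arrangements related by rotation or reflection leaves 9 distinct geometric isomers.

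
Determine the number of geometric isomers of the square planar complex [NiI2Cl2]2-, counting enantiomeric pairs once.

2

In a square planar complex each vertex has one trans partner and two cis neighbours.
Systematic placement gives 2 geometric isomers: I cis; I trans.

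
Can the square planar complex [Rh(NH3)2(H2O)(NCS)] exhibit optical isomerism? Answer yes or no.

In a square planar complex each vertex has one trans partner and two cis neighbours.
There are 2 geometric isomers: NH3 cis; NH3 trans.
Each arrangement has an internal mirror plane or centre of symmetry, so none is chiral.

no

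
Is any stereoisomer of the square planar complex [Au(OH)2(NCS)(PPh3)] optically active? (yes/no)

no

In a square planar complex each vertex has one trans partner and two cis neighbours.
The distinct arrangements are (2 in all): OH cis; OH trans.
Each arrangement has an internal mirror plane or centre of symmetry, so none is chiral.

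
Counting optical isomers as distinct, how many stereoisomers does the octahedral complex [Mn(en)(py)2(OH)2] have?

Each en is bidentate and must span two cis positions.
There are 3 geometric isomers: py cis, OH trans; py trans, OH cis; py cis, OH cis (chiral).
One of these lacks any improper symmetry element and so occurs as an enantiomeric pair, giving 3 + 1 = 4 stereoisomers in total.

4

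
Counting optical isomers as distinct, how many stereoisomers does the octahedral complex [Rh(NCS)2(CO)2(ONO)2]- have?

An octahedron has six vertices in three trans pairs; every non-trans pair is cis.
The distinct arrangements are (5 in all): NCS trans, CO trans, ONO trans; NCS cis, CO trans, ONO cis; NCS cis, CO cis, ONO trans; NCS cis, CO cis, ONO cis (chiral); NCS trans, CO cis, ONO cis.
One of these lacks any improper symmetry element and so occurs as an enantiomeric pair, giving 5 + 1 = 6 stereoisomers in total.

6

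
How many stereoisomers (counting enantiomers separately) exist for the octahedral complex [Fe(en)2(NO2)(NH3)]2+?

3

Each en is bidentate and must span two cis positions.
The distinct arrangements are (2 in all): NO2 and NH3 mutually trans; NO2 and NH3 mutually cis (chiral).
One of these lacks any improper symmetry element and so occurs as an enantiomeric pair, giving 2 + 1 = 3 stereoisomers in total.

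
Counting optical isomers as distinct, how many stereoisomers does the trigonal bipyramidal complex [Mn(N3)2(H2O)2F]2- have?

In a trigonal bipyramid the two axial positions differ from the three equatorial ones.
Systematic enumeration (placing each ligand type in turn and discarding arrangements equivalent by rotation or reflection) gives 5 geometric isomers.
One of these lacks any improper symmetry element and so occurs as an enantiomeric pair, giving 5 + 1 = 6 stereoisomers in total.

6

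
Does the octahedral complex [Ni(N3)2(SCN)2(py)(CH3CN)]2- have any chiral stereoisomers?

An octahedron has six vertices in three trans pairs; every non-trans pair is cis.
The distinct arrangements are (6 in all): N3 cis, SCN cis (3 arrangements, 2 chiral); N3 cis, SCN trans; N3 trans, SCN cis; N3 trans, SCN trans.
Of these, 2 lack any improper symmetry element and so occur as enantiomeric pairs, giving 6 + 2 = 8 stereoisomers in total.

yes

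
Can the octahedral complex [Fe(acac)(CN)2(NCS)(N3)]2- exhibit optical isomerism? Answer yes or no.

In an octahedral complex each vertex has one trans partner and four cis neighbours.
Each acac is bidentate and must span two cis positions.
Systematic placement gives 4 geometric isomers: CN trans; CN cis (3 arrangements, 2 chiral).
Of these, 2 lack any improper symmetry element and so occur as enantiomeric pairs, giving 4 + 2 = 6 stereoisomers in total.

yes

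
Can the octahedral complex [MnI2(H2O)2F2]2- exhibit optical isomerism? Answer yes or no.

There are 5 geometric isomers: I trans, H2O trans, F trans; I cis, H2O cis, F trans; I trans, H2O cis, F cis; I cis, H2O cis, F cis (chiral); I cis, H2O trans, F cis.
One of these lacks any improper symmetry element and so occurs as an enantiomeric pair, giving 5 + 1 = 6 stereoisomers in total.

yes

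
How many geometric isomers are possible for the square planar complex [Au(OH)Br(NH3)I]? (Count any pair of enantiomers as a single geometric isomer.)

3

There are 3 geometric isomers: (Br/NH3 trans, I/OH trans); (Br/OH trans, I/NH3 trans); (Br/I trans, NH3/OH trans).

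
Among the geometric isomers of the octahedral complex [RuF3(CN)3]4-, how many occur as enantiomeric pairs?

An octahedron has six vertices in three trans pairs; every non-trans pair is cis.
Working through the distinct placements yields 2 geometric isomers: F mer; F fac.
Each arrangement has an internal mirror plane or centre of symmetry, so none is chiral.

0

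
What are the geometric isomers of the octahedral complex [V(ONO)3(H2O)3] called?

fac and mer

Systematic placement gives 2 geometric isomers: ONO mer; ONO fac.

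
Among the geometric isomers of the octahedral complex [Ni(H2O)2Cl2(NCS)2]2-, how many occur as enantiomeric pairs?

There are 5 geometric isomers: H2O trans, Cl trans, NCS trans; H2O cis, Cl trans, NCS cis; H2O cis, Cl cis, NCS trans; H2O cis, Cl cis, NCS cis (chiral); H2O trans, Cl cis, NCS cis.
One of these lacks any improper symmetry element and so occurs as an enantiomeric pair, giving 5 + 1 = 6 stereoisomers in total.

1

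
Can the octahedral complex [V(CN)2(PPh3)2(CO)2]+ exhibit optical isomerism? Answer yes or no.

yes

The six octahedral sites form three mutually perpendicular trans pairs.
There are 5 geometric isomers: CN trans, PPh3 trans, CO trans; CN trans, PPh3 cis, CO cis; CN cis, PPh3 trans, CO cis; CN cis, PPh3 cis, CO cis (chiral); CN cis, PPh3 cis, CO trans.
One of these lacks any improper symmetry element and so occurs as an enantiomeric pair, giving 5 + 1 = 6 stereoisomers in total.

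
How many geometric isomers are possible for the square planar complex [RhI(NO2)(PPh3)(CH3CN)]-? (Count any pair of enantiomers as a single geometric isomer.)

3

In a square planar complex each vertex has one trans partner and two cis neighbours.
There are 3 geometric isomers: (CH3CN/NO2 trans, I/PPh3 trans); (CH3CN/PPh3 trans, I/NO2 trans); (CH3CN/I trans, NO2/PPh3 trans).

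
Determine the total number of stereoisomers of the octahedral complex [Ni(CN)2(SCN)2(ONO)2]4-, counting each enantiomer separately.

6

Systematic placement gives 5 geometric isomers: CN trans, SCN trans, ONO trans; CN trans, SCN cis, ONO cis; CN cis, SCN trans, ONO cis; CN cis, SCN cis, ONO cis (chiral); CN cis, SCN cis, ONO trans.
One of these lacks any improper symmetry element and so occurs as an enantiomeric pair, giving 5 + 1 = 6 stereoisomers in total.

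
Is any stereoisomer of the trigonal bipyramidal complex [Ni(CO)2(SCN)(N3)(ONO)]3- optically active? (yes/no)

yes

A trigonal bipyramid has two axial and three equatorial sites, which are chemically inequivalent.
Systematic enumeration (placing each ligand type in turn and discarding arrangements equivalent by rotation or reflection) gives 7 geometric isomers.
Of these, 3 lack any improper symmetry element and so occur as enantiomeric pairs, giving 7 + 3 = 10 stereoisomers in total.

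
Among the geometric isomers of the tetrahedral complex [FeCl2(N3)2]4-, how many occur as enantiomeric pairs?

In a tetrahedral complex all four positions are equivalent and every pair of ligands is adjacent — there is no cis/trans distinction.
Only one geometric arrangement is possible.

0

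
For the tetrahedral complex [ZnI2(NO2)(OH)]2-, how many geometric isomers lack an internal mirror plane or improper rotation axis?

Only one geometric arrangement is possible.

0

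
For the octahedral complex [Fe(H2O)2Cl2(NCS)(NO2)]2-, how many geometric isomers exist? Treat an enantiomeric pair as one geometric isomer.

6

The six octahedral sites form three mutually perpendicular trans pairs.
There are 6 geometric isomers: H2O trans, Cl trans; H2O cis, Cl trans; H2O cis, Cl cis (3 arrangements, 2 chiral); H2O trans, Cl cis.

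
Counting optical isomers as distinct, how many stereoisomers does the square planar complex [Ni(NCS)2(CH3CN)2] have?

The distinct arrangements are (2 in all): NCS cis; NCS trans.
Each arrangement has an internal mirror plane or centre of symmetry, so none is chiral.

2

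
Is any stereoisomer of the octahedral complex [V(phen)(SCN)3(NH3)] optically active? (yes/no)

no

The six octahedral sites form three mutually perpendicular trans pairs.
Each phen is bidentate and must span two cis positions.
Systematic placement gives 2 geometric isomers: SCN fac; SCN mer.
Each arrangement has an internal mirror plane or centre of symmetry, so none is chiral.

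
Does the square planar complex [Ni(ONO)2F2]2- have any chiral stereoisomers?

no

A square has two trans pairs of vertices; adjacent vertices are cis.
Working through the distinct placements yields 2 geometric isomers: ONO cis; ONO trans.
Each arrangement has an internal mirror plane or centre of symmetry, so none is chiral.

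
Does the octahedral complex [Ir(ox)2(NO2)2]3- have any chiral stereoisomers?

Each ox is bidentate and must span two cis positions.
Systematic placement gives 2 geometric isomers: NO2 trans; NO2 cis (chiral).
One of these lacks any improper symmetry element and so occurs as an enantiomeric pair, giving 2 + 1 = 3 stereoisomers in total.

yes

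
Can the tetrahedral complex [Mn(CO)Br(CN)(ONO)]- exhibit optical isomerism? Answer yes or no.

yes

In a tetrahedral complex all four positions are equivalent and every pair of ligands is adjacent — there is no cis/trans distinction.
Only one geometric arrangement is possible; it has no improper symmetry element, so it exists as a pair of enantiomers (2 stereoisomers).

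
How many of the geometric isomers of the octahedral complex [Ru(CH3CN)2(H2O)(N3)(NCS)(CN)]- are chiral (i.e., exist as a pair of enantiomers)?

6

An octahedron has six vertices in three trans pairs; every non-trans pair is cis.
Exhaustive case analysis gives 9 geometric isomers.
Of these, 6 lack any improper symmetry element and so occur as enantiomeric pairs, giving 9 + 6 = 15 stereoisomers in total.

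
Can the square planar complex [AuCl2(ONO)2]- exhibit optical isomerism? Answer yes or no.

no

In a square planar complex each vertex has one trans partner and two cis neighbours.
The distinct arrangements are (2 in all): Cl cis; Cl trans.
Each arrangement has an internal mirror plane or centre of symmetry, so none is chiral.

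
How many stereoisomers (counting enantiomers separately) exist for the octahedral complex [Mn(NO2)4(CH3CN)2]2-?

Working through the distinct placements yields 2 geometric isomers: CH3CN trans; CH3CN cis.
Each arrangement has an internal mirror plane or centre of symmetry, so none is chiral.

2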